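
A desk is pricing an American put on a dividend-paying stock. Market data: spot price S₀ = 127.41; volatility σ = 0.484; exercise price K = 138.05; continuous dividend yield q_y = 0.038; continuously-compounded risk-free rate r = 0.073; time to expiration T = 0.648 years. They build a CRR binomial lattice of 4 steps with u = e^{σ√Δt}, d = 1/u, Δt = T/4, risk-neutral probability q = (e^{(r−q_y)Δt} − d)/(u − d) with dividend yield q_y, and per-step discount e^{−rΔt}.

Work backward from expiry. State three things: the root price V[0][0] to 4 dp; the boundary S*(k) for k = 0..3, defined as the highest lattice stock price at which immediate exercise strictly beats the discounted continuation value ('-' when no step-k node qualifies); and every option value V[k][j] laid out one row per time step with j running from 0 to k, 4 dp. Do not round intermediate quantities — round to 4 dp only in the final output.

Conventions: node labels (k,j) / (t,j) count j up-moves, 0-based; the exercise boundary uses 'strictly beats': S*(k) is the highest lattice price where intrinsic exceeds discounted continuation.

price = 24.8149
boundary = - - 86.2973 104.8577
tree:
24.8149
36.5706 11.9747
51.7527 20.1036 2.9636
67.0279 33.1923 5.6154 0.0000
79.5992 51.7527 10.6400 0.0000 0.0000

Δt=0.16200  u=1.21508  d=0.82299  q=0.46595  discount=0.98824
step 4 (expiry): payoffs max(K−S,0) = 79.5992 51.7527 10.6400 0.0000 0.0000
step 3: (k=3,j=0): S=71.0221, K−S=67.0279, hold=65.8408 ⇒ V=67.0279 exercise | (k=3,j=1): S=104.8577, K−S=33.1923, hold=32.2129 ⇒ V=33.1923 exercise | (k=3,j=2): S=154.8128, K−S=0.0000, hold=5.6154 ⇒ V=5.6154 continue | (k=3,j=3): S=228.5669, K−S=0.0000, hold=0.0000 ⇒ V=0.0000 continue  boundary S*=104.8577
step 2: (k=2,j=0): S=86.2973, K−S=51.7527, hold=50.6594 ⇒ V=51.7527 exercise | (k=2,j=1): S=127.4100, K−S=10.6400, hold=20.1036 ⇒ V=20.1036 continue | (k=2,j=2): S=188.1092, K−S=0.0000, hold=2.9636 ⇒ V=2.9636 continue  boundary S*=86.2973
step 1: (k=1,j=0): S=104.8577, K−S=33.1923, hold=36.5706 ⇒ V=36.5706 continue | (k=1,j=1): S=154.8128, K−S=0.0000, hold=11.9747 ⇒ V=11.9747 continue  boundary S*=-
step 0: (k=0,j=0): S=127.4100, K−S=10.6400, hold=24.8149 ⇒ V=24.8149 continue  boundary S*=-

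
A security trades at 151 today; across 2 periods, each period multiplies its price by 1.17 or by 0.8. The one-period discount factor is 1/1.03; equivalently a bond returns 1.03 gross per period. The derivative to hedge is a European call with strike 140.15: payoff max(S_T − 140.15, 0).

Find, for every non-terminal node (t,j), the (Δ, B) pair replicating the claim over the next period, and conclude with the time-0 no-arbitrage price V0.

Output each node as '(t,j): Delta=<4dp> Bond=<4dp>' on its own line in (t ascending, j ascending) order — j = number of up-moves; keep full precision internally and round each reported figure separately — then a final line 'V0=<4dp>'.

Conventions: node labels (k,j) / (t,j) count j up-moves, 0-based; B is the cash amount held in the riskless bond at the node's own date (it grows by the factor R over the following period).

(0,0): Delta=0.7139 Bond=-83.0338
(1,0): Delta=0.0265 Bond=-2.4896
(1,1): Delta=1.0000 Bond=-136.0680
V0=24.7669

The replicating-portfolio and risk-neutral prices coincide; use p* = (1.03−0.8)/(1.17−0.8) = 0.6216 for the latter.
At maturity the claim pays: V(2,0)=0.0000, V(2,1)=1.1860, V(2,2)=66.5539
  t=1,j=0: stock 120.8000 → up 141.3360 (V=1.1860), down 96.6400 (V=0.0000). Price 0.7158; hedge Δ=0.0265, bond B=-2.4896.
  t=1,j=1: stock 176.6700 → up 206.7039 (V=66.5539), down 141.3360 (V=1.1860). Price 40.6020; hedge Δ=1.0000, bond B=-136.0680.
  t=0,j=0: stock 151.0000 → up 176.6700 (V=40.6020), down 120.8000 (V=0.7158). Price 24.7669; hedge Δ=0.7139, bond B=-83.0338.
Verification: the root portfolio costs Δ(0,0)·S0 + B(0,0) = 24.7669, matching V0.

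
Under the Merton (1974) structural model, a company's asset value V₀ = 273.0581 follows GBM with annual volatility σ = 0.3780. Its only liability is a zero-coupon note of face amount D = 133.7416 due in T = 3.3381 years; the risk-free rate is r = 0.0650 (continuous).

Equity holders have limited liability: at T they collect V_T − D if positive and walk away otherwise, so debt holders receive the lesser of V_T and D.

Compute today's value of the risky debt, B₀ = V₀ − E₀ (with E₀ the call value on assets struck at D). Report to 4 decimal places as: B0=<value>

Apply the equity-as-call identities (strike 133.7416, horizon 3.3381 years):
d₁ = [ln(V₀/D) + (r + σ²/2)T] / (σ√T)
   = [ln(273.0581/133.7416) + (0.0650 + 0.5·0.3780²)·3.3381] / (0.3780·√3.3381)
   = [0.713775 + 0.455457] / 0.690624 = 1.693009
d₂ = d₁ − σ√T = 1.693009 − 0.690624 = 1.002385
N(d₁) = 0.954773,  N(d₂) = 0.841921,  e^(−rT) = 0.804949
E₀ = V₀·N(d₁) − D·e^(−rT)·N(d₂)
   = 273.0581·0.954773 − 133.7416·0.804949·0.841921 = 170.071377
B₀ = V₀ − E₀ = 273.0581 − 170.071377 = 102.986723

B0=102.9867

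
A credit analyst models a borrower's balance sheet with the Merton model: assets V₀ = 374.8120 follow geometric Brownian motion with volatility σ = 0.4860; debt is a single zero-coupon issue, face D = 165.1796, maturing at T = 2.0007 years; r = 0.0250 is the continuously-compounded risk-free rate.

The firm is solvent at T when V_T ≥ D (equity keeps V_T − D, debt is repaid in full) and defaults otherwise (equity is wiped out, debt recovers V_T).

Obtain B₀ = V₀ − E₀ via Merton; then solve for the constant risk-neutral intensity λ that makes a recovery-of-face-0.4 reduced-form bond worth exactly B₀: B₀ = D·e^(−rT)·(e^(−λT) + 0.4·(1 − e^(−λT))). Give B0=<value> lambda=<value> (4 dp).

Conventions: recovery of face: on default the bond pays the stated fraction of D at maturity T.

B0=149.2623 lambda=0.0435

Work the structural quantities from V₀ = 374.8120 against face 165.1796:
d₁ = [ln(V₀/D) + (r + σ²/2)T] / (σ√T)
   = [ln(374.8120/165.1796) + (0.0250 + 0.5·0.4860²)·2.0007] / (0.4860·√2.0007)
   = [0.819391 + 0.286296] / 0.687428 = 1.608441
d₂ = d₁ − σ√T = 1.608441 − 0.687428 = 0.921013
N(d₁) = 0.946131,  N(d₂) = 0.821478,  e^(−rT) = 0.951213
E₀ = V₀·N(d₁) − D·e^(−rT)·N(d₂)
   = 374.8120·0.946131 − 165.1796·0.951213·0.821478 = 225.549708
B₀ = V₀ − E₀ = 374.8120 − 225.549708 = 149.262292
e^(−λT) = (B₀·e^(rT)/D − 0.4)/(1 − 0.4) = (149.2623·1.051289/165.1796 − 0.4)/0.6 = 0.91663910
λ = −ln(0.91663910)/2.0007 = 0.043505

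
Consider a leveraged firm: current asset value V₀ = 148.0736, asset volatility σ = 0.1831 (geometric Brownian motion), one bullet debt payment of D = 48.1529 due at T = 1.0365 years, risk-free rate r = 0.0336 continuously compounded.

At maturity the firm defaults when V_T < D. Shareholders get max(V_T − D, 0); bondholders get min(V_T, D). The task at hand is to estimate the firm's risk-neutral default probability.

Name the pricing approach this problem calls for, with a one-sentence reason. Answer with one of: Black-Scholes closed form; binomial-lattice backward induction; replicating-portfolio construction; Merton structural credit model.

framework: Merton structural credit model

Key observation: the data describe a firm's assets (V₀ = 148.0736, GBM) and a single zero-coupon debt of face 48.1529, so credit quantities follow from equity-as-call in the structural model.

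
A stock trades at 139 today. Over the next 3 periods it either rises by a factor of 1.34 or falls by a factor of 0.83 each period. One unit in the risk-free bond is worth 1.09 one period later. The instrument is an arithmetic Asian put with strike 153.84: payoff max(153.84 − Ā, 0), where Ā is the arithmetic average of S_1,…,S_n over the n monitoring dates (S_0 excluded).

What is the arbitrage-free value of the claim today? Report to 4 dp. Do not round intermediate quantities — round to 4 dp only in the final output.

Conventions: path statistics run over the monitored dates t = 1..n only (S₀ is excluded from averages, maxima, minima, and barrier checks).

price = 11.0252

No-arbitrage gives p* = (R−d)/(u−d) = 0.5098: enumerate every path, weight its payoff by its p*-probability, and discount by R^3.
Enumerate all 2^3 = 8 price paths (U = up ×1.34, D = down ×0.83); each path with k up-moves has probability p*^k·(1−p*)^(3−k).
DDD: Ā=96.8685, payoff=56.9715, prob=0.117790
UDD: Ā=156.3901, payoff=0.0000, prob=0.122502
DUD: Ā=132.7601, payoff=21.0799, prob=0.122502
UUD: Ā=214.3356, payoff=0.0000, prob=0.127402
DDU: Ā=113.1472, payoff=40.6928, prob=0.122502
UDU: Ā=182.6714, payoff=0.0000, prob=0.127402
DUU: Ā=159.0414, payoff=0.0000, prob=0.127402
UUU: Ā=256.7656, payoff=0.0000, prob=0.132498
Price = Σ prob·payoff / R^3 = 14.277962 / 1.295029 = 11.0252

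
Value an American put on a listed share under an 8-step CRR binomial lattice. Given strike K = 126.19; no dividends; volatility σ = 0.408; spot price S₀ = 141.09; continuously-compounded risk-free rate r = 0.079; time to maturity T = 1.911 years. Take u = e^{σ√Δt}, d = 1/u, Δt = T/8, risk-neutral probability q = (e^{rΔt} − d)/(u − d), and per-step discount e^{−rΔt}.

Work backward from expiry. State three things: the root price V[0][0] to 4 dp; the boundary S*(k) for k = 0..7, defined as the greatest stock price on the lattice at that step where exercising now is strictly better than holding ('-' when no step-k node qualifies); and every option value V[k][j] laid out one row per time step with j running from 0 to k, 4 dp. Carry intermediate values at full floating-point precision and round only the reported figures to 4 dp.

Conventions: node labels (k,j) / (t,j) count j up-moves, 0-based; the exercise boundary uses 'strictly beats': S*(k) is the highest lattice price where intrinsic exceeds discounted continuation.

params: Δt=0.23888 u=1.22068 d=0.81921 q=0.49776 e^(-rΔt)=0.98131
t_8 payoffs: 97.5695 83.5436 62.6442 31.5028 0.0000 0.0000 0.0000 0.0000 0.0000
t_7: node(7,0) S=34.9365 payoff=91.2535 vs cont=88.8945 → 91.2535 [stop]  node(7,1) S=52.0576 payoff=74.1324 vs cont=71.7734 → 74.1324 [stop]  node(7,2) S=77.5692 payoff=48.6208 vs cont=46.2618 → 48.6208 [stop]  node(7,3) S=115.5830 payoff=10.6070 vs cont=15.5260 → 15.5260 [wait]  node(7,4) S=172.2260 payoff=0.0000 vs cont=0.0000 → 0.0000 [wait]  node(7,5) S=256.6276 payoff=0.0000 vs cont=0.0000 → 0.0000 [wait]  node(7,6) S=382.3914 payoff=0.0000 vs cont=0.0000 → 0.0000 [wait]  node(7,7) S=569.7875 payoff=0.0000 vs cont=0.0000 → 0.0000 [wait]  ⇒ S*(7)=77.5692
t_6: node(6,0) S=42.6464 payoff=83.5436 vs cont=81.1846 → 83.5436 [stop]  node(6,1) S=63.5458 payoff=62.6442 vs cont=60.2852 → 62.6442 [stop]  node(6,2) S=94.6872 payoff=31.5028 vs cont=31.5465 → 31.5465 [wait]  node(6,3) S=141.0900 payoff=0.0000 vs cont=7.6520 → 7.6520 [wait]  node(6,4) S=210.2331 payoff=0.0000 vs cont=0.0000 → 0.0000 [wait]  node(6,5) S=313.2606 payoff=0.0000 vs cont=0.0000 → 0.0000 [wait]  node(6,6) S=466.7781 payoff=0.0000 vs cont=0.0000 → 0.0000 [wait]  ⇒ S*(6)=63.5458
t_5: node(5,0) S=52.0576 payoff=74.1324 vs cont=71.7734 → 74.1324 [stop]  node(5,1) S=77.5692 payoff=48.6208 vs cont=46.2832 → 48.6208 [stop]  node(5,2) S=115.5830 payoff=10.6070 vs cont=19.2853 → 19.2853 [wait]  node(5,3) S=172.2260 payoff=0.0000 vs cont=3.7713 → 3.7713 [wait]  node(5,4) S=256.6276 payoff=0.0000 vs cont=0.0000 → 0.0000 [wait]  node(5,5) S=382.3914 payoff=0.0000 vs cont=0.0000 → 0.0000 [wait]  ⇒ S*(5)=77.5692
t_4: node(4,0) S=63.5458 payoff=62.6442 vs cont=60.2852 → 62.6442 [stop]  node(4,1) S=94.6872 payoff=31.5028 vs cont=33.3827 → 33.3827 [wait]  node(4,2) S=141.0900 payoff=0.0000 vs cont=11.3468 → 11.3468 [wait]  node(4,3) S=210.2331 payoff=0.0000 vs cont=1.8586 → 1.8586 [wait]  node(4,4) S=313.2606 payoff=0.0000 vs cont=0.0000 → 0.0000 [wait]  ⇒ S*(4)=63.5458
t_3: node(3,0) S=77.5692 payoff=48.6208 vs cont=47.1801 → 48.6208 [stop]  node(3,1) S=115.5830 payoff=10.6070 vs cont=21.9950 → 21.9950 [wait]  node(3,2) S=172.2260 payoff=0.0000 vs cont=6.5001 → 6.5001 [wait]  node(3,3) S=256.6276 payoff=0.0000 vs cont=0.9160 → 0.9160 [wait]  ⇒ S*(3)=77.5692
t_2: node(2,0) S=94.6872 payoff=31.5028 vs cont=34.7063 → 34.7063 [wait]  node(2,1) S=141.0900 payoff=0.0000 vs cont=14.0152 → 14.0152 [wait]  node(2,2) S=210.2331 payoff=0.0000 vs cont=3.6510 → 3.6510 [wait]  ⇒ S*(2)=-
t_1: node(1,0) S=115.5830 payoff=10.6070 vs cont=23.9507 → 23.9507 [wait]  node(1,1) S=172.2260 payoff=0.0000 vs cont=8.6907 → 8.6907 [wait]  ⇒ S*(1)=-
t_0: node(0,0) S=141.0900 payoff=0.0000 vs cont=16.0491 → 16.0491 [wait]  ⇒ S*(0)=-

price = 16.0491
boundary = - - - 77.5692 63.5458 77.5692 63.5458 77.5692
tree:
16.0491
23.9507 8.6907
34.7063 14.0152 3.6510
48.6208 21.9950 6.5001 0.9160
62.6442 33.3827 11.3468 1.8586 0.0000
74.1324 48.6208 19.2853 3.7713 0.0000 0.0000
83.5436 62.6442 31.5465 7.6520 0.0000 0.0000 0.0000
91.2535 74.1324 48.6208 15.5260 0.0000 0.0000 0.0000 0.0000
97.5695 83.5436 62.6442 31.5028 0.0000 0.0000 0.0000 0.0000 0.0000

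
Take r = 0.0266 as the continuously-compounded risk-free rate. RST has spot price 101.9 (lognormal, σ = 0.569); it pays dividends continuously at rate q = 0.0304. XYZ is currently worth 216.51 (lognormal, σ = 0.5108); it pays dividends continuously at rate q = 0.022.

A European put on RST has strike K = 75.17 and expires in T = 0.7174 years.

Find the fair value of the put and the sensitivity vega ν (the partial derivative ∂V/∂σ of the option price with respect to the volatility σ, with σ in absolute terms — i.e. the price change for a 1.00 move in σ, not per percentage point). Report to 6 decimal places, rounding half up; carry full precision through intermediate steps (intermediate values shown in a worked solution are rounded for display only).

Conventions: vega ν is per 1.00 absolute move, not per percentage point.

σ√T = 0.569·√0.7174 = 0.481940
d₁ = (ln(S/K) + (r−q+σ²/2)T) / (σ√T) = (ln(101.9/75.17) + (0.0266−0.0304+0.569²/2)·0.7174) / 0.481940 = (0.304240 + 0.113407) / 0.481940 = 0.866595
d₂ = d₁ − σ√T = 0.866595 − 0.481940 = 0.384655
e^{−rT} = 0.981098
e^{−qT} = 0.978427
N(−d₁) = 0.193082,  N(−d₂) = 0.350247
Put price V = K·e^{−rT}·N(−d₂) − S·e^{−qT}·N(−d₁) = 25.830386 − 19.250612 = 6.579774
φ(d₁) = (1/√(2π))·e^{−d₁²/2} = 0.274054
ν = S·e^{−qT}·φ(d₁)·√T = 23.142953

price = 6.579774
ν = 23.142953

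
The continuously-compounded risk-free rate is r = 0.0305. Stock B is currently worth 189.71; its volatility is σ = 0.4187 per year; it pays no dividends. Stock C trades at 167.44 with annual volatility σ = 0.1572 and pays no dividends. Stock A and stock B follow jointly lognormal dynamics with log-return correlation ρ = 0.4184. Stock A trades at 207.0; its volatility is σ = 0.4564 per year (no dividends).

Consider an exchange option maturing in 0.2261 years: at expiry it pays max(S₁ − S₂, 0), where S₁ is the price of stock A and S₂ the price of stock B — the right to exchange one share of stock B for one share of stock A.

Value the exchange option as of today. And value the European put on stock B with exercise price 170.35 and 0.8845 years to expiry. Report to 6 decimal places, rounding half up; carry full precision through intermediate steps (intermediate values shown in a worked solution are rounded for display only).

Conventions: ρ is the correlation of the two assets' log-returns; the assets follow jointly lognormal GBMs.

σ_eff = √(σ₁² + σ₂² − 2ρσ₁σ₂) = √(0.4564² + 0.4187² − 2·0.4184·0.4564·0.4187) = 0.472972
d₁ = (ln(S₁/S₂) + (q₂ − q₁ + σ_eff²/2)T) / (σ_eff√T) = (ln(207.0/189.71) + (0.0 − 0.0 + 0.111851)·0.2261) / 0.224898 = 0.500279
d₂ = d₁ − σ_eff√T = 0.500279 − 0.224898 = 0.275381
N(d₁) = 0.691561,  N(d₂) = 0.608488
V = S₁·e^{−q₁T}·N(d₁) − S₂·e^{−q₂T}·N(d₂) = 143.153054 − 115.436287 = 27.716767
[vanilla: stock B put K=170.35]
σ√T = 0.4187·√0.8845 = 0.393778
d₁ = (ln(S/K) + (r+σ²/2)T) / (σ√T) = (ln(189.71/170.35) + (0.0305+0.4187²/2)·0.8845) / 0.393778 = (0.107641 + 0.104508) / 0.393778 = 0.538753
d₂ = d₁ − σ√T = 0.538753 − 0.393778 = 0.144975
e^{−rT} = 0.973383
N(−d₁) = 0.295029,  N(−d₂) = 0.442365
price = K·e^{−rT}·N(−d₂) − S·N(−d₁) = 73.351189 − 55.969865 = 17.381324

exchange price = 27.716767
price(stock B put K=170.35) = 17.381324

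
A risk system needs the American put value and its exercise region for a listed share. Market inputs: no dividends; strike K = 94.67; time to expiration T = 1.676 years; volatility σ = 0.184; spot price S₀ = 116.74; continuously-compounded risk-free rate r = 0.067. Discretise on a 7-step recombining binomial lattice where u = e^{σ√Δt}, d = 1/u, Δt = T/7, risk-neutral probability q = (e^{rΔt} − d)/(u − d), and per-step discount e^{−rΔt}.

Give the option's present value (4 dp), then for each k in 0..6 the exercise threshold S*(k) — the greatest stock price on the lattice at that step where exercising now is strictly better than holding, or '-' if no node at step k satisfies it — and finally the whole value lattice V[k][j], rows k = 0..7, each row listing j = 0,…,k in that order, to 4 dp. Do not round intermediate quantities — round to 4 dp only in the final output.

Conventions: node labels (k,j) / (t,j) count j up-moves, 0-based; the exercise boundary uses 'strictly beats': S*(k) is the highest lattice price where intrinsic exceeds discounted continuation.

price = 1.1897
boundary = - - - - 81.4357 74.4241 81.4357
tree:
1.1897
2.2651 0.4031
4.2118 0.8442 0.0780
7.6055 1.7422 0.1830 0.0000
13.2343 3.5272 0.4298 0.0000 0.0000
20.2459 6.9591 1.0090 0.0000 0.0000 0.0000
26.6538 13.2343 2.3690 0.0000 0.0000 0.0000 0.0000
32.5100 20.2459 5.5621 0.0000 0.0000 0.0000 0.0000 0.0000

Δt=0.23943  u=1.09421  d=0.91390  q=0.56719  discount=0.98409
step 7 (expiry): payoffs max(K−S,0) = 32.5100 20.2459 5.5621 0.0000 0.0000 0.0000 0.0000 0.0000
step 6: (k=6,j=0): S=68.0162, K−S=26.6538, hold=25.1472 ⇒ V=26.6538 exercise | (k=6,j=1): S=81.4357, K−S=13.2343, hold=11.7277 ⇒ V=13.2343 exercise | (k=6,j=2): S=97.5028, K−S=0.0000, hold=2.3690 ⇒ V=2.3690 continue | (k=6,j=3): S=116.7400, K−S=0.0000, hold=0.0000 ⇒ V=0.0000 continue | (k=6,j=4): S=139.7726, K−S=0.0000, hold=0.0000 ⇒ V=0.0000 continue | (k=6,j=5): S=167.3495, K−S=0.0000, hold=0.0000 ⇒ V=0.0000 continue | (k=6,j=6): S=200.3673, K−S=0.0000, hold=0.0000 ⇒ V=0.0000 continue  boundary S*=81.4357
step 5: (k=5,j=0): S=74.4241, K−S=20.2459, hold=18.7393 ⇒ V=20.2459 exercise | (k=5,j=1): S=89.1079, K−S=5.5621, hold=6.9591 ⇒ V=6.9591 continue | (k=5,j=2): S=106.6887, K−S=0.0000, hold=1.0090 ⇒ V=1.0090 continue | (k=5,j=3): S=127.7382, K−S=0.0000, hold=0.0000 ⇒ V=0.0000 continue | (k=5,j=4): S=152.9408, K−S=0.0000, hold=0.0000 ⇒ V=0.0000 continue | (k=5,j=5): S=183.1158, K−S=0.0000, hold=0.0000 ⇒ V=0.0000 continue  boundary S*=74.4241
step 4: (k=4,j=0): S=81.4357, K−S=13.2343, hold=12.5075 ⇒ V=13.2343 exercise | (k=4,j=1): S=97.5028, K−S=0.0000, hold=3.5272 ⇒ V=3.5272 continue | (k=4,j=2): S=116.7400, K−S=0.0000, hold=0.4298 ⇒ V=0.4298 continue | (k=4,j=3): S=139.7726, K−S=0.0000, hold=0.0000 ⇒ V=0.0000 continue | (k=4,j=4): S=167.3495, K−S=0.0000, hold=0.0000 ⇒ V=0.0000 continue  boundary S*=81.4357
step 3: (k=3,j=0): S=89.1079, K−S=5.5621, hold=7.6055 ⇒ V=7.6055 continue | (k=3,j=1): S=106.6887, K−S=0.0000, hold=1.7422 ⇒ V=1.7422 continue | (k=3,j=2): S=127.7382, K−S=0.0000, hold=0.1830 ⇒ V=0.1830 continue | (k=3,j=3): S=152.9408, K−S=0.0000, hold=0.0000 ⇒ V=0.0000 continue  boundary S*=-
step 2: (k=2,j=0): S=97.5028, K−S=0.0000, hold=4.2118 ⇒ V=4.2118 continue | (k=2,j=1): S=116.7400, K−S=0.0000, hold=0.8442 ⇒ V=0.8442 continue | (k=2,j=2): S=139.7726, K−S=0.0000, hold=0.0780 ⇒ V=0.0780 continue  boundary S*=-
step 1: (k=1,j=0): S=106.6887, K−S=0.0000, hold=2.2651 ⇒ V=2.2651 continue | (k=1,j=1): S=127.7382, K−S=0.0000, hold=0.4031 ⇒ V=0.4031 continue  boundary S*=-
step 0: (k=0,j=0): S=116.7400, K−S=0.0000, hold=1.1897 ⇒ V=1.1897 continue  boundary S*=-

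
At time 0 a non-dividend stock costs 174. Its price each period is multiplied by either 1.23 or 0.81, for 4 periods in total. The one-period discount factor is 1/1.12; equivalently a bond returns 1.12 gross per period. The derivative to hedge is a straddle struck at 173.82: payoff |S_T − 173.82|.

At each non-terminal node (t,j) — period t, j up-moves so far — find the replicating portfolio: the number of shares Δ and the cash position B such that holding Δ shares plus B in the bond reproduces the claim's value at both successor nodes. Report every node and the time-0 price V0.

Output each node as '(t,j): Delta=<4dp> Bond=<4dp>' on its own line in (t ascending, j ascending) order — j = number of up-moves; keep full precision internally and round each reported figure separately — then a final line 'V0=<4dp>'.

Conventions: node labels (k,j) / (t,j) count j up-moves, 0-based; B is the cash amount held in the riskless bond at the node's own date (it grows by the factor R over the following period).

(0,0): Delta=0.8027 Bond=-71.1791
(1,0): Delta=0.2979 Bond=-8.5715
(1,1): Delta=0.9207 Bond=-104.9671
(2,0): Delta=-1.0000 Bond=138.5682
(2,1): Delta=0.6012 Bond=-62.1759
(2,2): Delta=0.9953 Bond=-137.2167
(3,0): Delta=-1.0000 Bond=155.1964
(3,1): Delta=-1.0000 Bond=155.1964
(3,2): Delta=0.9753 Bond=-149.4166
(3,3): Delta=1.0000 Bond=-155.1964
V0=68.4912

The replicating-portfolio and risk-neutral prices coincide; use p* = (1.12−0.81)/(1.23−0.81) = 0.7381 for the latter.
Expiry values: V(4,0)=98.9187, V(4,1)=60.0810, V(4,2)=1.1052, V(4,3)=88.4506, V(4,4)=224.4428
(3,0): S=92.4707. Δ = (V_up−V_dn)/(S_up−S_dn) = (60.0810−98.9187)/(113.7390−74.9013) = -1.0000. V = [p*·60.0810 + (1−p*)·98.9187]/1.12 = 62.7257. B = V − Δ·S = 155.1964.
(3,1): S=140.4185. Δ = (V_up−V_dn)/(S_up−S_dn) = (1.1052−60.0810)/(172.7148−113.7390) = -1.0000. V = [p*·1.1052 + (1−p*)·60.0810]/1.12 = 14.7779. B = V − Δ·S = 155.1964.
(3,2): S=213.2281. Δ = (V_up−V_dn)/(S_up−S_dn) = (88.4506−1.1052)/(262.2706−172.7148) = 0.9753. V = [p*·88.4506 + (1−p*)·1.1052]/1.12 = 58.5486. B = V − Δ·S = -149.4166.
(3,3): S=323.7909. Δ = (V_up−V_dn)/(S_up−S_dn) = (224.4428−88.4506)/(398.2628−262.2706) = 1.0000. V = [p*·224.4428 + (1−p*)·88.4506]/1.12 = 168.5944. B = V − Δ·S = -155.1964.
(2,0): S=114.1614. Δ = (V_up−V_dn)/(S_up−S_dn) = (14.7779−62.7257)/(140.4185−92.4707) = -1.0000. V = [p*·14.7779 + (1−p*)·62.7257]/1.12 = 24.4068. B = V − Δ·S = 138.5682.
(2,1): S=173.3562. Δ = (V_up−V_dn)/(S_up−S_dn) = (58.5486−14.7779)/(213.2281−140.4185) = 0.6012. V = [p*·58.5486 + (1−p*)·14.7779]/1.12 = 42.0400. B = V − Δ·S = -62.1759.
(2,2): S=263.2446. Δ = (V_up−V_dn)/(S_up−S_dn) = (168.5944−58.5486)/(323.7909−213.2281) = 0.9953. V = [p*·168.5944 + (1−p*)·58.5486]/1.12 = 124.7972. B = V − Δ·S = -137.2167.
(1,0): S=140.9400. Δ = (V_up−V_dn)/(S_up−S_dn) = (42.0400−24.4068)/(173.3562−114.1614) = 0.2979. V = [p*·42.0400 + (1−p*)·24.4068]/1.12 = 33.4123. B = V − Δ·S = -8.5715.
(1,1): S=214.0200. Δ = (V_up−V_dn)/(S_up−S_dn) = (124.7972−42.0400)/(263.2446−173.3562) = 0.9207. V = [p*·124.7972 + (1−p*)·42.0400]/1.12 = 92.0739. B = V − Δ·S = -104.9671.
(0,0): S=174.0000. Δ = (V_up−V_dn)/(S_up−S_dn) = (92.0739−33.4123)/(214.0200−140.9400) = 0.8027. V = [p*·92.0739 + (1−p*)·33.4123]/1.12 = 68.4912. B = V − Δ·S = -71.1791.
Check: Δ(0,0)·S0 + B(0,0) = 68.4912 = V0.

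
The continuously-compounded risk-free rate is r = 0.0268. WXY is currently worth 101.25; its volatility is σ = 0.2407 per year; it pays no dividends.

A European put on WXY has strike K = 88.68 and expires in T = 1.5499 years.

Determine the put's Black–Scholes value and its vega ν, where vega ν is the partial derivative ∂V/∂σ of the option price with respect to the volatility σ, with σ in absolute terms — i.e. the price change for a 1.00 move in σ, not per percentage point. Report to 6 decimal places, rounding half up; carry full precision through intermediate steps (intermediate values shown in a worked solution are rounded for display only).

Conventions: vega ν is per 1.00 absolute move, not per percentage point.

price = 4.808896
ν = 38.501960

σ√T = 0.2407·√1.5499 = 0.299659
d₁ = (ln(S/K) + (r+σ²/2)T) / (σ√T) = (ln(101.25/88.68) + (0.0268+0.2407²/2)·1.5499) / 0.299659 = (0.132558 + 0.086435) / 0.299659 = 0.730808
d₂ = d₁ − σ√T = 0.730808 − 0.299659 = 0.431149
e^{−rT} = 0.959314
N(−d₁) = 0.232448,  N(−d₂) = 0.333180
Put price V = K·e^{−rT}·N(−d₂) − S·N(−d₁) = 28.344275 − 23.535379 = 4.808896
φ(d₁) = (1/√(2π))·e^{−d₁²/2} = 0.305447
ν = S·φ(d₁)·√T = 38.501960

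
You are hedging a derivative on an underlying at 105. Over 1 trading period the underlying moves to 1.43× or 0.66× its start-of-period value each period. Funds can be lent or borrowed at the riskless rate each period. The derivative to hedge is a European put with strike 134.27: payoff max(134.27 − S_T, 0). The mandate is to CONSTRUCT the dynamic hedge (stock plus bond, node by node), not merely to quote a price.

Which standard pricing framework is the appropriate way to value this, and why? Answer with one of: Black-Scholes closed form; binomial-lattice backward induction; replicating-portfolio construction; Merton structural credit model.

framework: replicating-portfolio construction

Key observation: the mandate to exhibit the hedge at every date and state singles out the replicating-portfolio construction on the 1-period tree with factors 1.43 and 0.66 from 105.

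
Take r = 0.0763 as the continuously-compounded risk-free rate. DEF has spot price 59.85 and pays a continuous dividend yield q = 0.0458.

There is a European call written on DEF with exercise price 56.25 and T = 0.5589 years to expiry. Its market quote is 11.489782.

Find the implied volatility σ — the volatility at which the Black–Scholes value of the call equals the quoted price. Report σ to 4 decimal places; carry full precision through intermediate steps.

At σ = 0.5478 the Black–Scholes value reproduces the quote:
σ√T = 0.5478·√0.5589 = 0.409533
d₁ = (ln(S/K) + (r−q+σ²/2)T) / (σ√T) = (ln(59.85/56.25) + (0.0763−0.0458+0.5478²/2)·0.5589) / 0.409533 = (0.062035 + 0.100905) / 0.409533 = 0.397869
d₂ = d₁ − σ√T = 0.397869 − 0.409533 = -0.011664
e^{−rT} = 0.958252
e^{−qT} = 0.974727
N(d₁) = 0.654637,  N(d₂) = 0.495347
V = S·e^{−qT}·N(d₁) − K·e^{−rT}·N(d₂) = 38.189814 − 26.700032 = 11.489782 (equal to the quote); since ∂V/∂σ > 0 for all σ, the implied volatility is unique

sigma = 0.5478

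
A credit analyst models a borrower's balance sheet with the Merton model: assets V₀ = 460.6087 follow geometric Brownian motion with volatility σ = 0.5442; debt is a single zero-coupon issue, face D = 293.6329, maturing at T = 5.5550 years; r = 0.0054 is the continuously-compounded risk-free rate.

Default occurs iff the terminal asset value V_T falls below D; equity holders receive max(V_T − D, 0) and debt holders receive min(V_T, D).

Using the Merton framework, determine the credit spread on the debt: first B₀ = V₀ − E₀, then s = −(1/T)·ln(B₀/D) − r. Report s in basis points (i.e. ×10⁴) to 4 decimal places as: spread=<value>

Equity is a call on the firm's assets struck at D = 293.6329:
d₁ = [ln(V₀/D) + (r + σ²/2)T] / (σ√T)
   = [ln(460.6087/293.6329) + (0.0054 + 0.5·0.5442²)·5.5550] / (0.5442·√5.5550)
   = [0.450219 + 0.852564] / 1.282628 = 1.015714
d₂ = d₁ − σ√T = 1.015714 − 1.282628 = -0.266914
N(d₁) = 0.845117,  N(d₂) = 0.394768,  e^(−rT) = 0.970448
E₀ = V₀·N(d₁) − D·e^(−rT)·N(d₂)
   = 460.6087·0.845117 − 293.6329·0.970448·0.394768 = 276.777027
B₀ = V₀ − E₀ = 460.6087 − 276.777027 = 183.831673
spread = −(1/T)·ln(B₀/D) − r = −(1/5.5550)·ln(183.831673/293.6329) − 0.0054 = 0.07890420
in basis points: 0.07890420 × 10⁴ = 789.0420 bp

spread=789.0420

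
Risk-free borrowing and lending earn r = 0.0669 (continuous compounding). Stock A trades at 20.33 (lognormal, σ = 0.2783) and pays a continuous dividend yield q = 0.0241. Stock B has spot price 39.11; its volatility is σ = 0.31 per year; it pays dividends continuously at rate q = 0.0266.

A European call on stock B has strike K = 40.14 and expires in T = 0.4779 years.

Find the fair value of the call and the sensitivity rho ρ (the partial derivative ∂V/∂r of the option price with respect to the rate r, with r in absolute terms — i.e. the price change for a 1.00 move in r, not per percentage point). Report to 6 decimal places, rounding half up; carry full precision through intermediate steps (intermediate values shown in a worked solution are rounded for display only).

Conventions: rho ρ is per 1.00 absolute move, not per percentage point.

price = 3.177431
ρ = 8.265742

σ√T = 0.31·√0.4779 = 0.214304
d₁ = (ln(S/K) + (r−q+σ²/2)T) / (σ√T) = (ln(39.11/40.14) + (0.0669−0.0266+0.31²/2)·0.4779) / 0.214304 = (-0.025995 + 0.042222) / 0.214304 = 0.075721
d₂ = d₁ − σ√T = 0.075721 − 0.214304 = -0.138583
e^{−rT} = 0.968534
e^{−qT} = 0.987368
N(d₁) = 0.530179,  N(d₂) = 0.444890
Call price V = S·e^{−qT}·N(d₁) − K·e^{−rT}·N(d₂) = 20.473397 − 17.295966 = 3.177431
ρ = K·T·e^{−rT}·N(d₂) = 8.265742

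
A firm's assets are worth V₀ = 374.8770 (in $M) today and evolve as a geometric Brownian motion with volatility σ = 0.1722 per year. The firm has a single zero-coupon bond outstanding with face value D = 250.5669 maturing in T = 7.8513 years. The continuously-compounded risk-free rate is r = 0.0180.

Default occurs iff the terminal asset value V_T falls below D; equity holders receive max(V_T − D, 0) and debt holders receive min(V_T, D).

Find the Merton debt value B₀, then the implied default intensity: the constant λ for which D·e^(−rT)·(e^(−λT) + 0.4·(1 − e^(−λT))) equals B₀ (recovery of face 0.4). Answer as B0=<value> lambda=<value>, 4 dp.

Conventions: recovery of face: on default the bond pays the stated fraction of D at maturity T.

Apply the equity-as-call identities (strike 250.5669, horizon 7.8513 years):
d₁ = [ln(V₀/D) + (r + σ²/2)T] / (σ√T)
   = [ln(374.8770/250.5669) + (0.0180 + 0.5·0.1722²)·7.8513] / (0.1722·√7.8513)
   = [0.402872 + 0.257730] / 0.482507 = 1.369103
d₂ = d₁ − σ√T = 1.369103 − 0.482507 = 0.886595
N(d₁) = 0.914516,  N(d₂) = 0.812352,  e^(−rT) = 0.868208
E₀ = V₀·N(d₁) − D·e^(−rT)·N(d₂)
   = 374.8770·0.914516 − 250.5669·0.868208·0.812352 = 166.108701
B₀ = V₀ − E₀ = 374.8770 − 166.108701 = 208.768299
e^(−λT) = (B₀·e^(rT)/D − 0.4)/(1 − 0.4) = (208.7683·1.151797/250.5669 − 0.4)/0.6 = 0.93276458
λ = −ln(0.93276458)/7.8513 = 0.008865

B0=208.7683 lambda=0.0089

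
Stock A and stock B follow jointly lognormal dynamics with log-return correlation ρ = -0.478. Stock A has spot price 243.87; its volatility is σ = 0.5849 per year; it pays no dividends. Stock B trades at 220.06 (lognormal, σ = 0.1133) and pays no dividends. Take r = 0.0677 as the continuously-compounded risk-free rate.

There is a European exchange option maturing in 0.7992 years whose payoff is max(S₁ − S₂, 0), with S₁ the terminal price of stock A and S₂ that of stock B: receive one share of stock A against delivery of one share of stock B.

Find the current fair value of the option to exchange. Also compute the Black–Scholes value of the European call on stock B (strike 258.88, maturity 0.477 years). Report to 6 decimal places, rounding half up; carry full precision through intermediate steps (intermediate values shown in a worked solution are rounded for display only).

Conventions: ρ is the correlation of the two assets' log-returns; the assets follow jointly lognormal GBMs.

σ_eff = √(σ₁² + σ₂² − 2ρσ₁σ₂) = √(0.5849² + 0.1133² − 2·-0.478·0.5849·0.1133) = 0.646760
d₁ = (ln(S₁/S₂) + (q₂ − q₁ + σ_eff²/2)T) / (σ_eff√T) = (ln(243.87/220.06) + (0.0 − 0.0 + 0.209149)·0.7992) / 0.578190 = 0.466779
d₂ = d₁ − σ_eff√T = 0.466779 − 0.578190 = -0.111411
N(d₁) = 0.679671,  N(d₂) = 0.455645
V = S₁·e^{−q₁T}·N(d₁) − S₂·e^{−q₂T}·N(d₂) = 165.751363 − 100.269263 = 65.482100
[vanilla: stock B call K=258.88]
σ√T = 0.1133·√0.477 = 0.078251
d₁ = (ln(S/K) + (r+σ²/2)T) / (σ√T) = (ln(220.06/258.88) + (0.0677+0.1133²/2)·0.477) / 0.078251 = (-0.162464 + 0.035354) / 0.078251 = -1.624390
d₂ = d₁ − σ√T = -1.624390 − 0.078251 = -1.702641
e^{−rT} = 0.968223
N(d₁) = 0.052146,  N(d₂) = 0.044318
price = S·N(d₁) − K·e^{−rT}·N(d₂) = 11.475318 − 11.108379 = 0.366938

exchange price = 65.482100
price(stock B call K=258.88) = 0.366938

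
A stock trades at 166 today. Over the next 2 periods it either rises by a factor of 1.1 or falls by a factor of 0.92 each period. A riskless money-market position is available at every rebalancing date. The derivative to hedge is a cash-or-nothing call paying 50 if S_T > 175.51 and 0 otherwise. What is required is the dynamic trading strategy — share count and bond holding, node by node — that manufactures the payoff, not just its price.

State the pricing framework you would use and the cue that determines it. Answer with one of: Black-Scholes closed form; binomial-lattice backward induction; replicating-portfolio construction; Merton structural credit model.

Key observation: a price alone would not answer the question — the per-node share/bond construction on the spot-166, 1.1/0.92 tree is required, and only the replicating-portfolio method yields it.

framework: replicating-portfolio construction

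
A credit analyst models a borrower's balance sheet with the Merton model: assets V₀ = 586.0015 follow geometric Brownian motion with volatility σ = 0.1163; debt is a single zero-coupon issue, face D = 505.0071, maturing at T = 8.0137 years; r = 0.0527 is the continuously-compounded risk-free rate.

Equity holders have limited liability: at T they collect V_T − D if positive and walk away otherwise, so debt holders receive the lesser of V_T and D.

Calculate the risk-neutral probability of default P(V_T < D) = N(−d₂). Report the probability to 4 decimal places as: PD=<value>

PD=0.0582

Work the structural quantities from V₀ = 586.0015 against face 505.0071:
d₁ = [ln(V₀/D) + (r + σ²/2)T] / (σ√T)
   = [ln(586.0015/505.0071) + (0.0527 + 0.5·0.1163²)·8.0137] / (0.1163·√8.0137)
   = [0.148750 + 0.476517] / 0.329228 = 1.899194
d₂ = d₁ − σ√T = 1.899194 − 0.329228 = 1.569967
risk-neutral PD = N(−d₂) = N(-1.569967) = 0.058211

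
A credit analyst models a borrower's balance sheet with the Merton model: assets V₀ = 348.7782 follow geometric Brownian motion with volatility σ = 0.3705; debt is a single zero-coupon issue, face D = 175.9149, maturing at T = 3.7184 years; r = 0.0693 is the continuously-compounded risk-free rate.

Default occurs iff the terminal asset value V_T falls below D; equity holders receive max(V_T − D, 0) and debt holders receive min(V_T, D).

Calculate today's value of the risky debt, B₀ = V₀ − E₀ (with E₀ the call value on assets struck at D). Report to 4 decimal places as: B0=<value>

Apply the equity-as-call identities (strike 175.9149, horizon 3.7184 years):
d₁ = [ln(V₀/D) + (r + σ²/2)T] / (σ√T)
   = [ln(348.7782/175.9149) + (0.0693 + 0.5·0.3705²)·3.7184] / (0.3705·√3.7184)
   = [0.684436 + 0.512898] / 0.714441 = 1.675903
d₂ = d₁ − σ√T = 1.675903 − 0.714441 = 0.961463
N(d₁) = 0.953121,  N(d₂) = 0.831840,  e^(−rT) = 0.772839
E₀ = V₀·N(d₁) − D·e^(−rT)·N(d₂)
   = 348.7782·0.953121 − 175.9149·0.772839·0.831840 = 219.336134
B₀ = V₀ − E₀ = 348.7782 − 219.336134 = 129.442066

B0=129.4421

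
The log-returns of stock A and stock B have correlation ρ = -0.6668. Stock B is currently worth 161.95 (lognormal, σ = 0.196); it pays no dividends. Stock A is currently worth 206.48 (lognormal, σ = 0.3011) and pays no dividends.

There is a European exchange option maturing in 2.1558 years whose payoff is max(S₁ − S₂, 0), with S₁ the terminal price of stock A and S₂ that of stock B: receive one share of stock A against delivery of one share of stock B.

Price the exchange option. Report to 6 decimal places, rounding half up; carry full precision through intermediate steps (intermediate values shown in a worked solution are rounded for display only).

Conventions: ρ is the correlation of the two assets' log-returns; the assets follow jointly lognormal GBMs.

exchange price = 73.559873

σ_eff = √(σ₁² + σ₂² − 2ρσ₁σ₂) = √(0.3011² + 0.196² − 2·-0.6668·0.3011·0.196) = 0.455829
d₁ = (ln(S₁/S₂) + (q₂ − q₁ + σ_eff²/2)T) / (σ_eff√T) = (ln(206.48/161.95) + (0.0 − 0.0 + 0.103890)·2.1558) / 0.669278 = 0.697591
d₂ = d₁ − σ_eff√T = 0.697591 − 0.669278 = 0.028313
N(d₁) = 0.757284,  N(d₂) = 0.511294
V = S₁·e^{−q₁T}·N(d₁) − S₂·e^{−q₂T}·N(d₂) = 156.363908 − 82.804035 = 73.559873
Key observation: pricing in stock B-units makes this a unit-strike call on the ratio S₁/S₂ — the risk-free rate cancels and cannot affect the value.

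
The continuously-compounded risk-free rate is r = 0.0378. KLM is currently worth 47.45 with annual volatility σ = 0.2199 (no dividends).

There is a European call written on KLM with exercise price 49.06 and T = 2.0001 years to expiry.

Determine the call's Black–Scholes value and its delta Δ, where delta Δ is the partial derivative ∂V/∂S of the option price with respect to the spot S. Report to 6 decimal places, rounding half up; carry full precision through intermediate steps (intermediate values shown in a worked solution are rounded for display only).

price = 6.775790
Δ = 0.614592

σ√T = 0.2199·√2.0001 = 0.310993
d₁ = (ln(S/K) + (r+σ²/2)T) / (σ√T) = (ln(47.45/49.06) + (0.0378+0.2199²/2)·2.0001) / 0.310993 = (-0.033368 + 0.123962) / 0.310993 = 0.291308
d₂ = d₁ − σ√T = 0.291308 − 0.310993 = -0.019686
e^{−rT} = 0.927184
N(d₁) = 0.614592,  N(d₂) = 0.492147
Call price V = S·N(d₁) − K·e^{−rT}·N(d₂) = 29.162387 − 22.386597 = 6.775790
Δ = N(d₁) = 0.614592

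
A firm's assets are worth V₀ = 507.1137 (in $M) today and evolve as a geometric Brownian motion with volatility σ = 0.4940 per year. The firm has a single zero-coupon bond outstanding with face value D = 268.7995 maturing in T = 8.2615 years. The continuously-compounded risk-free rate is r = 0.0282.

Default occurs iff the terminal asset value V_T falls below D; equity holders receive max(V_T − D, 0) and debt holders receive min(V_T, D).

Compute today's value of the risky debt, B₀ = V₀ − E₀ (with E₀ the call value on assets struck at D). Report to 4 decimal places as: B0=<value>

Equity is a call on the firm's assets struck at D = 268.7995:
d₁ = [ln(V₀/D) + (r + σ²/2)T] / (σ√T)
   = [ln(507.1137/268.7995) + (0.0282 + 0.5·0.4940²)·8.2615] / (0.4940·√8.2615)
   = [0.634769 + 1.241026] / 1.419896 = 1.321080
d₂ = d₁ − σ√T = 1.321080 − 1.419896 = -0.098816
N(d₁) = 0.906763,  N(d₂) = 0.460642,  e^(−rT) = 0.792174
E₀ = V₀·N(d₁) − D·e^(−rT)·N(d₂)
   = 507.1137·0.906763 − 268.7995·0.792174·0.460642 = 361.744444
B₀ = V₀ − E₀ = 507.1137 − 361.744444 = 145.369256

B0=145.3693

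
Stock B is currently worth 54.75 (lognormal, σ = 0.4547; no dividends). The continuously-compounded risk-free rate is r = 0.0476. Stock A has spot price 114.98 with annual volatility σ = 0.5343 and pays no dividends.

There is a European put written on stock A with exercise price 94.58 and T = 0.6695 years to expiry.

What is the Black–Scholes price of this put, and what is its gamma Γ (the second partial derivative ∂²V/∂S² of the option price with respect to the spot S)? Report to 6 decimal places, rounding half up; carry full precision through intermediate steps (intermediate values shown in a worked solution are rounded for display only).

σ√T = 0.5343·√0.6695 = 0.437180
d₁ = (ln(S/K) + (r+σ²/2)T) / (σ√T) = (ln(114.98/94.58) + (0.0476+0.5343²/2)·0.6695) / 0.437180 = (0.195312 + 0.127431) / 0.437180 = 0.738239
d₂ = d₁ − σ√T = 0.738239 − 0.437180 = 0.301059
e^{−rT} = 0.968634
N(−d₁) = 0.230185,  N(−d₂) = 0.381685
Put price V = K·e^{−rT}·N(−d₂) − S·N(−d₁) = 34.967442 − 26.466614 = 8.500827
φ(d₁) = (1/√(2π))·e^{−d₁²/2} = 0.303784
Γ = φ(d₁) / (S·σ·√T) = 0.006043

price = 8.500827
Γ = 0.006043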